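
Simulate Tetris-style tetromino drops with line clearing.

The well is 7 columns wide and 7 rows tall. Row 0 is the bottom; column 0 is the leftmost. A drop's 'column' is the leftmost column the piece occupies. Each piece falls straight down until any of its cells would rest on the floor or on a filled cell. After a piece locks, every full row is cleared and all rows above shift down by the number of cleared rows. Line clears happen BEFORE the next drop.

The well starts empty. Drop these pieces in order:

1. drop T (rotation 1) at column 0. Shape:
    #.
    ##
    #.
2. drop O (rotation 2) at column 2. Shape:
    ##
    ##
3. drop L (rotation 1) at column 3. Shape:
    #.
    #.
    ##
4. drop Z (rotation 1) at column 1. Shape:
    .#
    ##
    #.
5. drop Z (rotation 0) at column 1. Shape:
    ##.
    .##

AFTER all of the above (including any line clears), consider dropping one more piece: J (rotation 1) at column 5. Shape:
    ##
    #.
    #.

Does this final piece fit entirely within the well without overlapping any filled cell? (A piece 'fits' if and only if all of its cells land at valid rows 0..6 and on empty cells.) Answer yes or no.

Drop 1: T rot1 at col 0 lands with bottom-row=0; cleared 0 line(s) (total 0); column heights now [3 2 0 0 0 0 0], max=3
Drop 2: O rot2 at col 2 lands with bottom-row=0; cleared 0 line(s) (total 0); column heights now [3 2 2 2 0 0 0], max=3
Drop 3: L rot1 at col 3 lands with bottom-row=2; cleared 0 line(s) (total 0); column heights now [3 2 2 5 3 0 0], max=5
Drop 4: Z rot1 at col 1 lands with bottom-row=2; cleared 0 line(s) (total 0); column heights now [3 4 5 5 3 0 0], max=5
Drop 5: Z rot0 at col 1 lands with bottom-row=5; cleared 0 line(s) (total 0); column heights now [3 7 7 6 3 0 0], max=7
Test piece J rot1 at col 5 (width 2): heights before test = [3 7 7 6 3 0 0]; fits = True

Answer: yes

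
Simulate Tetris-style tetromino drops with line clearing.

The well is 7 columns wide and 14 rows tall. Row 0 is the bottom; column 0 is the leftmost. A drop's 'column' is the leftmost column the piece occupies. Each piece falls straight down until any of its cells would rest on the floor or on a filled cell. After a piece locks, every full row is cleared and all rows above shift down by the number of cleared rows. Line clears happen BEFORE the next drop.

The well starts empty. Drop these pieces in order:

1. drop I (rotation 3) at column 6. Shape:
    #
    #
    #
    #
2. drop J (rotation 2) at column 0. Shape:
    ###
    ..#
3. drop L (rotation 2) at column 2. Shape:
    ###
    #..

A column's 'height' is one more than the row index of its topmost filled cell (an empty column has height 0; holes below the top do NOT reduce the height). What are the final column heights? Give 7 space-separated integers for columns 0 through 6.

Drop 1: I rot3 at col 6 lands with bottom-row=0; cleared 0 line(s) (total 0); column heights now [0 0 0 0 0 0 4], max=4
Drop 2: J rot2 at col 0 lands with bottom-row=0; cleared 0 line(s) (total 0); column heights now [2 2 2 0 0 0 4], max=4
Drop 3: L rot2 at col 2 lands with bottom-row=2; cleared 0 line(s) (total 0); column heights now [2 2 4 4 4 0 4], max=4

Answer: 2 2 4 4 4 0 4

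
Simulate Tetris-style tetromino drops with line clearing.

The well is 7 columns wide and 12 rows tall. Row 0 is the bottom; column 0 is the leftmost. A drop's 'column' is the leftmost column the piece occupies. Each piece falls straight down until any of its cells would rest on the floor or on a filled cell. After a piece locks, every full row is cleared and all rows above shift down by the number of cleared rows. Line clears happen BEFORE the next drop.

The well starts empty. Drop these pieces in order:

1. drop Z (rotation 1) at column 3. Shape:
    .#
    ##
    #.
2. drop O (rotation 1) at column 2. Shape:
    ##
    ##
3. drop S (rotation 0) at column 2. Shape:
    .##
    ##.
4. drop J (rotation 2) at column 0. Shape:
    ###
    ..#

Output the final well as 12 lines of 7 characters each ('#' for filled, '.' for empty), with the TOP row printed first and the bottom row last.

Answer: .......
.......
.......
.......
.......
###....
..###..
..##...
..##...
..###..
...##..
...#...

Derivation:
Drop 1: Z rot1 at col 3 lands with bottom-row=0; cleared 0 line(s) (total 0); column heights now [0 0 0 2 3 0 0], max=3
Drop 2: O rot1 at col 2 lands with bottom-row=2; cleared 0 line(s) (total 0); column heights now [0 0 4 4 3 0 0], max=4
Drop 3: S rot0 at col 2 lands with bottom-row=4; cleared 0 line(s) (total 0); column heights now [0 0 5 6 6 0 0], max=6
Drop 4: J rot2 at col 0 lands with bottom-row=5; cleared 0 line(s) (total 0); column heights now [7 7 7 6 6 0 0], max=7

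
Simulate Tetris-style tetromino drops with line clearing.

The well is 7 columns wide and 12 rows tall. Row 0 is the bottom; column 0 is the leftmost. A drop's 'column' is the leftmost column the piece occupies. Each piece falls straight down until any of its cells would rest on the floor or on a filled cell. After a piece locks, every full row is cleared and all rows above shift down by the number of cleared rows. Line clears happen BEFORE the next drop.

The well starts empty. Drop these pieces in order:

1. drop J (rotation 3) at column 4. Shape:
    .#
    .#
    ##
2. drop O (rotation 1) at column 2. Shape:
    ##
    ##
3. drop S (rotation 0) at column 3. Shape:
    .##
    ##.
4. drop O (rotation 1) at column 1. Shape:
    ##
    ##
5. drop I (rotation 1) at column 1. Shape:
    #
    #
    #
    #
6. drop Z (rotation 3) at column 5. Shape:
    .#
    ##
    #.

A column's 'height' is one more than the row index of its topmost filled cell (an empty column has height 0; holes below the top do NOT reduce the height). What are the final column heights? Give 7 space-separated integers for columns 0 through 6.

Answer: 0 8 4 3 4 6 7

Derivation:
Drop 1: J rot3 at col 4 lands with bottom-row=0; cleared 0 line(s) (total 0); column heights now [0 0 0 0 1 3 0], max=3
Drop 2: O rot1 at col 2 lands with bottom-row=0; cleared 0 line(s) (total 0); column heights now [0 0 2 2 1 3 0], max=3
Drop 3: S rot0 at col 3 lands with bottom-row=2; cleared 0 line(s) (total 0); column heights now [0 0 2 3 4 4 0], max=4
Drop 4: O rot1 at col 1 lands with bottom-row=2; cleared 0 line(s) (total 0); column heights now [0 4 4 3 4 4 0], max=4
Drop 5: I rot1 at col 1 lands with bottom-row=4; cleared 0 line(s) (total 0); column heights now [0 8 4 3 4 4 0], max=8
Drop 6: Z rot3 at col 5 lands with bottom-row=4; cleared 0 line(s) (total 0); column heights now [0 8 4 3 4 6 7], max=8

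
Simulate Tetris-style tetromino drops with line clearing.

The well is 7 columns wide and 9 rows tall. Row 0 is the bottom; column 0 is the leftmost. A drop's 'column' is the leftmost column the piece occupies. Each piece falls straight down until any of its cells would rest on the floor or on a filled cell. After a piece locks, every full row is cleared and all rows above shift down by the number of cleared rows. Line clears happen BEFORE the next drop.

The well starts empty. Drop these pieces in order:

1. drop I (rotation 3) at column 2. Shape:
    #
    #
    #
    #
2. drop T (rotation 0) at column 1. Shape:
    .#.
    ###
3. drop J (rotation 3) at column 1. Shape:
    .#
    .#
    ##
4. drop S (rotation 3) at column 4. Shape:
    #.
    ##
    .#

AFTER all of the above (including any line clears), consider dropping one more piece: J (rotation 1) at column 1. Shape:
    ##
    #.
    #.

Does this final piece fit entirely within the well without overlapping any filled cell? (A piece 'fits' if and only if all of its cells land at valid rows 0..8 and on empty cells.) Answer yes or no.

Drop 1: I rot3 at col 2 lands with bottom-row=0; cleared 0 line(s) (total 0); column heights now [0 0 4 0 0 0 0], max=4
Drop 2: T rot0 at col 1 lands with bottom-row=4; cleared 0 line(s) (total 0); column heights now [0 5 6 5 0 0 0], max=6
Drop 3: J rot3 at col 1 lands with bottom-row=6; cleared 0 line(s) (total 0); column heights now [0 7 9 5 0 0 0], max=9
Drop 4: S rot3 at col 4 lands with bottom-row=0; cleared 0 line(s) (total 0); column heights now [0 7 9 5 3 2 0], max=9
Test piece J rot1 at col 1 (width 2): heights before test = [0 7 9 5 3 2 0]; fits = False

Answer: no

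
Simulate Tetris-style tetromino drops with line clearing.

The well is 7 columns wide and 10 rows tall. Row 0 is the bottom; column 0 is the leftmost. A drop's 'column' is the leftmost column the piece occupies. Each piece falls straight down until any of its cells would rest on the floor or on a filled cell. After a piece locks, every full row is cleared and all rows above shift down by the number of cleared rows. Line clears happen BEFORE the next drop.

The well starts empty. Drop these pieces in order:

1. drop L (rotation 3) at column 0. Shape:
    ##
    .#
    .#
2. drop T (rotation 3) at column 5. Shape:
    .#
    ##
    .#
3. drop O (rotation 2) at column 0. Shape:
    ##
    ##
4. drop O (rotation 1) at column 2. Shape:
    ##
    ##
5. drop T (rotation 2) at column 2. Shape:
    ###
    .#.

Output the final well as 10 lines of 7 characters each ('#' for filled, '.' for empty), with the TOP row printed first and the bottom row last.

Answer: .......
.......
.......
.......
.......
##.....
#####..
##.#..#
.###.##
.###..#

Derivation:
Drop 1: L rot3 at col 0 lands with bottom-row=0; cleared 0 line(s) (total 0); column heights now [3 3 0 0 0 0 0], max=3
Drop 2: T rot3 at col 5 lands with bottom-row=0; cleared 0 line(s) (total 0); column heights now [3 3 0 0 0 2 3], max=3
Drop 3: O rot2 at col 0 lands with bottom-row=3; cleared 0 line(s) (total 0); column heights now [5 5 0 0 0 2 3], max=5
Drop 4: O rot1 at col 2 lands with bottom-row=0; cleared 0 line(s) (total 0); column heights now [5 5 2 2 0 2 3], max=5
Drop 5: T rot2 at col 2 lands with bottom-row=2; cleared 0 line(s) (total 0); column heights now [5 5 4 4 4 2 3], max=5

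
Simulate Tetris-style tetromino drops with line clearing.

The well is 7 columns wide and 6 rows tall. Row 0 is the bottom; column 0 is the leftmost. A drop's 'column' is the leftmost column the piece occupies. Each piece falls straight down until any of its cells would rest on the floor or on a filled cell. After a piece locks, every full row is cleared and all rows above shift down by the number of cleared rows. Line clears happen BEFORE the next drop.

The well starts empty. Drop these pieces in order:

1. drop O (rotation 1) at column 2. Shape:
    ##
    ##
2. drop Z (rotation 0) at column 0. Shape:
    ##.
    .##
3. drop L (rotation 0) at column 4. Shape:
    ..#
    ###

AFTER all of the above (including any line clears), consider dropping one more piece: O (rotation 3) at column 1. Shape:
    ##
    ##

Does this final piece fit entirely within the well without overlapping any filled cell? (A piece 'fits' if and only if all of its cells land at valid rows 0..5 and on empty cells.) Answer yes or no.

Drop 1: O rot1 at col 2 lands with bottom-row=0; cleared 0 line(s) (total 0); column heights now [0 0 2 2 0 0 0], max=2
Drop 2: Z rot0 at col 0 lands with bottom-row=2; cleared 0 line(s) (total 0); column heights now [4 4 3 2 0 0 0], max=4
Drop 3: L rot0 at col 4 lands with bottom-row=0; cleared 0 line(s) (total 0); column heights now [4 4 3 2 1 1 2], max=4
Test piece O rot3 at col 1 (width 2): heights before test = [4 4 3 2 1 1 2]; fits = True

Answer: yes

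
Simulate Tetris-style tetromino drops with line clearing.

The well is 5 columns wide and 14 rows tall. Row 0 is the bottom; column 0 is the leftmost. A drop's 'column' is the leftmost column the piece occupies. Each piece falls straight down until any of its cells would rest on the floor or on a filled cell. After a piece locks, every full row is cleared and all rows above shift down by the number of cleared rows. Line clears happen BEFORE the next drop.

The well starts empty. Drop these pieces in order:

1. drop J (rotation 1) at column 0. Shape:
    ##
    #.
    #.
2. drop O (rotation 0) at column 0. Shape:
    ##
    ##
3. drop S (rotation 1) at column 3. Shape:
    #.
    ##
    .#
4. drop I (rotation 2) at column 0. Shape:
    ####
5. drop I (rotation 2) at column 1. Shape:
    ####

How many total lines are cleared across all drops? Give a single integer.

Drop 1: J rot1 at col 0 lands with bottom-row=0; cleared 0 line(s) (total 0); column heights now [3 3 0 0 0], max=3
Drop 2: O rot0 at col 0 lands with bottom-row=3; cleared 0 line(s) (total 0); column heights now [5 5 0 0 0], max=5
Drop 3: S rot1 at col 3 lands with bottom-row=0; cleared 0 line(s) (total 0); column heights now [5 5 0 3 2], max=5
Drop 4: I rot2 at col 0 lands with bottom-row=5; cleared 0 line(s) (total 0); column heights now [6 6 6 6 2], max=6
Drop 5: I rot2 at col 1 lands with bottom-row=6; cleared 0 line(s) (total 0); column heights now [6 7 7 7 7], max=7

Answer: 0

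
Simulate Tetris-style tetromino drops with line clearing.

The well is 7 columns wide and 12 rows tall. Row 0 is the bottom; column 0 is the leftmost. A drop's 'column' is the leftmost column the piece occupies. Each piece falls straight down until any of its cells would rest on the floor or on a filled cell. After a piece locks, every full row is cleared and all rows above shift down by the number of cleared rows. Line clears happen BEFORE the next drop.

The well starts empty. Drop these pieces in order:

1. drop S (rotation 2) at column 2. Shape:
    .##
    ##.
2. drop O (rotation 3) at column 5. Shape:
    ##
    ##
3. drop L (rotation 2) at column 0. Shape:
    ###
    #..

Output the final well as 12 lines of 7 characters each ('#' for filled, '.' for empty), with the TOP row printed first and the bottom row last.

Drop 1: S rot2 at col 2 lands with bottom-row=0; cleared 0 line(s) (total 0); column heights now [0 0 1 2 2 0 0], max=2
Drop 2: O rot3 at col 5 lands with bottom-row=0; cleared 0 line(s) (total 0); column heights now [0 0 1 2 2 2 2], max=2
Drop 3: L rot2 at col 0 lands with bottom-row=0; cleared 1 line(s) (total 1); column heights now [1 0 1 1 0 1 1], max=1

Answer: .......
.......
.......
.......
.......
.......
.......
.......
.......
.......
.......
#.##.##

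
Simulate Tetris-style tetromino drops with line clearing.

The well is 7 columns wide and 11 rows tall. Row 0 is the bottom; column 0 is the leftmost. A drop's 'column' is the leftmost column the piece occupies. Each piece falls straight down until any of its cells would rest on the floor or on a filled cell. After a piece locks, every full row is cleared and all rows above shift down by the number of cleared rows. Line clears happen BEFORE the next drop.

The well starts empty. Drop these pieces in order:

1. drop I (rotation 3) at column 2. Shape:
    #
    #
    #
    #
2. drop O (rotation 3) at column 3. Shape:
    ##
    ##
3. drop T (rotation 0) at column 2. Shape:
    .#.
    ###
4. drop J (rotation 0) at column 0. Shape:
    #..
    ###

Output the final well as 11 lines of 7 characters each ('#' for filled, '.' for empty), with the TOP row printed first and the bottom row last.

Drop 1: I rot3 at col 2 lands with bottom-row=0; cleared 0 line(s) (total 0); column heights now [0 0 4 0 0 0 0], max=4
Drop 2: O rot3 at col 3 lands with bottom-row=0; cleared 0 line(s) (total 0); column heights now [0 0 4 2 2 0 0], max=4
Drop 3: T rot0 at col 2 lands with bottom-row=4; cleared 0 line(s) (total 0); column heights now [0 0 5 6 5 0 0], max=6
Drop 4: J rot0 at col 0 lands with bottom-row=5; cleared 0 line(s) (total 0); column heights now [7 6 6 6 5 0 0], max=7

Answer: .......
.......
.......
.......
#......
####...
..###..
..#....
..#....
..###..
..###..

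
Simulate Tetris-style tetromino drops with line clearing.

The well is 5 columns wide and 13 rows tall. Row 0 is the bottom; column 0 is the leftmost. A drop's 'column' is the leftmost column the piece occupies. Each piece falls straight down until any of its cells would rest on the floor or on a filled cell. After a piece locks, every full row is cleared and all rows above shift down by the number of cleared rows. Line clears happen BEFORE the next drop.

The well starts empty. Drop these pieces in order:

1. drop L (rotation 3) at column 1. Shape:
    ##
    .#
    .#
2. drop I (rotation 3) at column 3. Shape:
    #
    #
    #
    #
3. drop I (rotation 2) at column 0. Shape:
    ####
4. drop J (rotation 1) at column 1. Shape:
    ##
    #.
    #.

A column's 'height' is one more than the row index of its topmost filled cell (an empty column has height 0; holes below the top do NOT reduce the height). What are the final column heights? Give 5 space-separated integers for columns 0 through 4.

Answer: 5 8 8 5 0

Derivation:
Drop 1: L rot3 at col 1 lands with bottom-row=0; cleared 0 line(s) (total 0); column heights now [0 3 3 0 0], max=3
Drop 2: I rot3 at col 3 lands with bottom-row=0; cleared 0 line(s) (total 0); column heights now [0 3 3 4 0], max=4
Drop 3: I rot2 at col 0 lands with bottom-row=4; cleared 0 line(s) (total 0); column heights now [5 5 5 5 0], max=5
Drop 4: J rot1 at col 1 lands with bottom-row=5; cleared 0 line(s) (total 0); column heights now [5 8 8 5 0], max=8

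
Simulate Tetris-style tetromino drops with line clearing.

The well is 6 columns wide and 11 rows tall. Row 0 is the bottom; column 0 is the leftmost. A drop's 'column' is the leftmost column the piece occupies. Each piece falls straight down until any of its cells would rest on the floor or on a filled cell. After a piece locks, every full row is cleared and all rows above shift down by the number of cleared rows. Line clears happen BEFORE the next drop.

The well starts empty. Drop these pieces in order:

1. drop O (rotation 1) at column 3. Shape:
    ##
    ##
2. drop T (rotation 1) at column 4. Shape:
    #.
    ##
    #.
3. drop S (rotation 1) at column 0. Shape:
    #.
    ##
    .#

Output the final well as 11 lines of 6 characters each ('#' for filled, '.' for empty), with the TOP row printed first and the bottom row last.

Drop 1: O rot1 at col 3 lands with bottom-row=0; cleared 0 line(s) (total 0); column heights now [0 0 0 2 2 0], max=2
Drop 2: T rot1 at col 4 lands with bottom-row=2; cleared 0 line(s) (total 0); column heights now [0 0 0 2 5 4], max=5
Drop 3: S rot1 at col 0 lands with bottom-row=0; cleared 0 line(s) (total 0); column heights now [3 2 0 2 5 4], max=5

Answer: ......
......
......
......
......
......
....#.
....##
#...#.
##.##.
.#.##.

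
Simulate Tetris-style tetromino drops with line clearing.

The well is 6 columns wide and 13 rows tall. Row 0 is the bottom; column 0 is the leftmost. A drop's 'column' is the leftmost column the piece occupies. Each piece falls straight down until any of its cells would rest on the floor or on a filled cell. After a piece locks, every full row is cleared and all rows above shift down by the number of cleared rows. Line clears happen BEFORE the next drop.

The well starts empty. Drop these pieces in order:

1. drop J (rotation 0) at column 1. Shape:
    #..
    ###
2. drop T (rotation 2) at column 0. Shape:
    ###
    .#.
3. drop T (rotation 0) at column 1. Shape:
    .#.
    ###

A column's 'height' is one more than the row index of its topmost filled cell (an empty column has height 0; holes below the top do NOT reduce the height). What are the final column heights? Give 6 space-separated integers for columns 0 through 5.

Drop 1: J rot0 at col 1 lands with bottom-row=0; cleared 0 line(s) (total 0); column heights now [0 2 1 1 0 0], max=2
Drop 2: T rot2 at col 0 lands with bottom-row=2; cleared 0 line(s) (total 0); column heights now [4 4 4 1 0 0], max=4
Drop 3: T rot0 at col 1 lands with bottom-row=4; cleared 0 line(s) (total 0); column heights now [4 5 6 5 0 0], max=6

Answer: 4 5 6 5 0 0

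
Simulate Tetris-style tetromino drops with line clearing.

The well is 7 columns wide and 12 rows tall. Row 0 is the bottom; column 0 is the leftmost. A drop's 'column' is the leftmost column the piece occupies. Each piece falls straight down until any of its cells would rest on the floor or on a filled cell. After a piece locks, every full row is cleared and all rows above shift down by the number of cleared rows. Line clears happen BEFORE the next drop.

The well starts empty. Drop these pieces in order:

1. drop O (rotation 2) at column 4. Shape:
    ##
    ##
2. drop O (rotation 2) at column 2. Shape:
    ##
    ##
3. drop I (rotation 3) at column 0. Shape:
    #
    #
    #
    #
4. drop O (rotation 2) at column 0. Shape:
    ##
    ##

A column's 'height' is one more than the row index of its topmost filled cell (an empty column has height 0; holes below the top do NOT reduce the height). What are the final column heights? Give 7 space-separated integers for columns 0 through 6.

Answer: 6 6 2 2 2 2 0

Derivation:
Drop 1: O rot2 at col 4 lands with bottom-row=0; cleared 0 line(s) (total 0); column heights now [0 0 0 0 2 2 0], max=2
Drop 2: O rot2 at col 2 lands with bottom-row=0; cleared 0 line(s) (total 0); column heights now [0 0 2 2 2 2 0], max=2
Drop 3: I rot3 at col 0 lands with bottom-row=0; cleared 0 line(s) (total 0); column heights now [4 0 2 2 2 2 0], max=4
Drop 4: O rot2 at col 0 lands with bottom-row=4; cleared 0 line(s) (total 0); column heights now [6 6 2 2 2 2 0], max=6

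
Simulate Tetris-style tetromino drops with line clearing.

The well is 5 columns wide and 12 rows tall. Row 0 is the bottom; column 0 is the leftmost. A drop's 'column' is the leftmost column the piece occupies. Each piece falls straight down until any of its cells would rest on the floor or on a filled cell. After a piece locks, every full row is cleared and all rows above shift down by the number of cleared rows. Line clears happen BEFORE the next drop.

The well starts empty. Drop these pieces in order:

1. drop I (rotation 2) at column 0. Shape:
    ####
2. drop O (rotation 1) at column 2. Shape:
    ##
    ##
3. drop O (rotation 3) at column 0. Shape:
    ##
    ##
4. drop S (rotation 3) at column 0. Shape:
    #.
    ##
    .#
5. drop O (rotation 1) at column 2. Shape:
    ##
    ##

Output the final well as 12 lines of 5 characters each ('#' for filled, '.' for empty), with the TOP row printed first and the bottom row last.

Answer: .....
.....
.....
.....
.....
.....
#....
####.
.###.
####.
####.
####.

Derivation:
Drop 1: I rot2 at col 0 lands with bottom-row=0; cleared 0 line(s) (total 0); column heights now [1 1 1 1 0], max=1
Drop 2: O rot1 at col 2 lands with bottom-row=1; cleared 0 line(s) (total 0); column heights now [1 1 3 3 0], max=3
Drop 3: O rot3 at col 0 lands with bottom-row=1; cleared 0 line(s) (total 0); column heights now [3 3 3 3 0], max=3
Drop 4: S rot3 at col 0 lands with bottom-row=3; cleared 0 line(s) (total 0); column heights now [6 5 3 3 0], max=6
Drop 5: O rot1 at col 2 lands with bottom-row=3; cleared 0 line(s) (total 0); column heights now [6 5 5 5 0], max=6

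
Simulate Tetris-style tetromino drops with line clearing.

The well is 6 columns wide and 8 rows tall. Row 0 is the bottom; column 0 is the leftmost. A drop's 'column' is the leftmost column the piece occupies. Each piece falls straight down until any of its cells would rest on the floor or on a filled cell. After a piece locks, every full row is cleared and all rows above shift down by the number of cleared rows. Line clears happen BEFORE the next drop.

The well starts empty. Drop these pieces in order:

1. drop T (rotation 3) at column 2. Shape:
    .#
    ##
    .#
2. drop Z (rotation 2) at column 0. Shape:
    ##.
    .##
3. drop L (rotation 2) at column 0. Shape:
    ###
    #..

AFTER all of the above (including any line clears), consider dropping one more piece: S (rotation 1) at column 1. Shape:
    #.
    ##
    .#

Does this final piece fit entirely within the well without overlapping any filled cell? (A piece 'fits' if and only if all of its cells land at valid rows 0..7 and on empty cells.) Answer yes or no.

Answer: no

Derivation:
Drop 1: T rot3 at col 2 lands with bottom-row=0; cleared 0 line(s) (total 0); column heights now [0 0 2 3 0 0], max=3
Drop 2: Z rot2 at col 0 lands with bottom-row=2; cleared 0 line(s) (total 0); column heights now [4 4 3 3 0 0], max=4
Drop 3: L rot2 at col 0 lands with bottom-row=4; cleared 0 line(s) (total 0); column heights now [6 6 6 3 0 0], max=6
Test piece S rot1 at col 1 (width 2): heights before test = [6 6 6 3 0 0]; fits = False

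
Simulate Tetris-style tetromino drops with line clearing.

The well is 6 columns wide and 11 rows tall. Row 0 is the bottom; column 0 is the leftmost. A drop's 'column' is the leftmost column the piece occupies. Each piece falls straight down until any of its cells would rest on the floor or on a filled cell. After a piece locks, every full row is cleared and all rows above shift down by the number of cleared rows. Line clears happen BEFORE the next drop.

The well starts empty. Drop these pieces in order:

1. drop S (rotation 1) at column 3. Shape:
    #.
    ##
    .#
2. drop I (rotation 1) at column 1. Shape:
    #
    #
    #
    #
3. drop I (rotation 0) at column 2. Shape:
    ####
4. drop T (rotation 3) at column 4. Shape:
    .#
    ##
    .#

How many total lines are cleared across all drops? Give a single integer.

Answer: 0

Derivation:
Drop 1: S rot1 at col 3 lands with bottom-row=0; cleared 0 line(s) (total 0); column heights now [0 0 0 3 2 0], max=3
Drop 2: I rot1 at col 1 lands with bottom-row=0; cleared 0 line(s) (total 0); column heights now [0 4 0 3 2 0], max=4
Drop 3: I rot0 at col 2 lands with bottom-row=3; cleared 0 line(s) (total 0); column heights now [0 4 4 4 4 4], max=4
Drop 4: T rot3 at col 4 lands with bottom-row=4; cleared 0 line(s) (total 0); column heights now [0 4 4 4 6 7], max=7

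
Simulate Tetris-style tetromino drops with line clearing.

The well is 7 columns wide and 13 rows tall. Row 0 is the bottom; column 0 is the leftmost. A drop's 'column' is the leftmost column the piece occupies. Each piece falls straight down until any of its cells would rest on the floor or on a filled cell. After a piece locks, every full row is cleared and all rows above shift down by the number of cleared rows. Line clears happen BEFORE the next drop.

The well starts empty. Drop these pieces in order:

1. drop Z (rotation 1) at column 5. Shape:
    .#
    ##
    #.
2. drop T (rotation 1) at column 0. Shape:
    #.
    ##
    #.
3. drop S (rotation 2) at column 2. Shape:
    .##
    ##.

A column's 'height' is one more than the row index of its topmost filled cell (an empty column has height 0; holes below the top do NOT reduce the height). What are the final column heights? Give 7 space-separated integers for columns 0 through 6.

Answer: 3 2 1 2 2 2 3

Derivation:
Drop 1: Z rot1 at col 5 lands with bottom-row=0; cleared 0 line(s) (total 0); column heights now [0 0 0 0 0 2 3], max=3
Drop 2: T rot1 at col 0 lands with bottom-row=0; cleared 0 line(s) (total 0); column heights now [3 2 0 0 0 2 3], max=3
Drop 3: S rot2 at col 2 lands with bottom-row=0; cleared 0 line(s) (total 0); column heights now [3 2 1 2 2 2 3], max=3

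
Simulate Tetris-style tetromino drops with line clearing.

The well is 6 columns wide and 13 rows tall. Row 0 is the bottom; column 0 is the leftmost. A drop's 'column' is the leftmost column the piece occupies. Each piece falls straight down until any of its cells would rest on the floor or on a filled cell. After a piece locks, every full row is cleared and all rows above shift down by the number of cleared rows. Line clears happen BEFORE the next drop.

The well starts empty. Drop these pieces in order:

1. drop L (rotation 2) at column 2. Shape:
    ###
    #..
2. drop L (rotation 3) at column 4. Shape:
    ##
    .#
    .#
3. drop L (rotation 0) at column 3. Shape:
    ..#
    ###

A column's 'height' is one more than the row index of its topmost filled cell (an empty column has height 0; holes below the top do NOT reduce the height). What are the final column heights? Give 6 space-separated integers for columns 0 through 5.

Answer: 0 0 2 4 4 5

Derivation:
Drop 1: L rot2 at col 2 lands with bottom-row=0; cleared 0 line(s) (total 0); column heights now [0 0 2 2 2 0], max=2
Drop 2: L rot3 at col 4 lands with bottom-row=0; cleared 0 line(s) (total 0); column heights now [0 0 2 2 3 3], max=3
Drop 3: L rot0 at col 3 lands with bottom-row=3; cleared 0 line(s) (total 0); column heights now [0 0 2 4 4 5], max=5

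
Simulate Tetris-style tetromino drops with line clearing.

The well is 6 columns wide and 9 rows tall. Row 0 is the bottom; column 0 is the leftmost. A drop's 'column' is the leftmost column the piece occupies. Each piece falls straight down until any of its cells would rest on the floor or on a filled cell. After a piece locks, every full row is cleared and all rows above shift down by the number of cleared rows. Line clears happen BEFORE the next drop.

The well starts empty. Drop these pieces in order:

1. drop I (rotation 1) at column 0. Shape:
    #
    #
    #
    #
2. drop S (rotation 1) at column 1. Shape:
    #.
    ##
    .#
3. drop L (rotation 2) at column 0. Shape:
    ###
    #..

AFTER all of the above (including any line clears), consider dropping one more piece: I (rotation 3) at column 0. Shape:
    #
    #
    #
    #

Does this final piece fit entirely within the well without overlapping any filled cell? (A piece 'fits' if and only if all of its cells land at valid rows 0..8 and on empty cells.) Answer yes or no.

Drop 1: I rot1 at col 0 lands with bottom-row=0; cleared 0 line(s) (total 0); column heights now [4 0 0 0 0 0], max=4
Drop 2: S rot1 at col 1 lands with bottom-row=0; cleared 0 line(s) (total 0); column heights now [4 3 2 0 0 0], max=4
Drop 3: L rot2 at col 0 lands with bottom-row=4; cleared 0 line(s) (total 0); column heights now [6 6 6 0 0 0], max=6
Test piece I rot3 at col 0 (width 1): heights before test = [6 6 6 0 0 0]; fits = False

Answer: no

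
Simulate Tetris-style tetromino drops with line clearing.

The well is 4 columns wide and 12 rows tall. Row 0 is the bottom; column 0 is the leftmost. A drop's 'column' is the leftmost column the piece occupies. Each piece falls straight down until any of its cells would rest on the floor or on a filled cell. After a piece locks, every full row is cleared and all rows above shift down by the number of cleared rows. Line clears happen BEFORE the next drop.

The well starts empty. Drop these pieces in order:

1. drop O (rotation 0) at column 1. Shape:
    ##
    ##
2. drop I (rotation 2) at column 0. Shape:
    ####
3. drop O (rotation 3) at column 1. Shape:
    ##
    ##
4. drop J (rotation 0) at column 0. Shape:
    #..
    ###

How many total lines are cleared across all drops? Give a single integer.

Answer: 1

Derivation:
Drop 1: O rot0 at col 1 lands with bottom-row=0; cleared 0 line(s) (total 0); column heights now [0 2 2 0], max=2
Drop 2: I rot2 at col 0 lands with bottom-row=2; cleared 1 line(s) (total 1); column heights now [0 2 2 0], max=2
Drop 3: O rot3 at col 1 lands with bottom-row=2; cleared 0 line(s) (total 1); column heights now [0 4 4 0], max=4
Drop 4: J rot0 at col 0 lands with bottom-row=4; cleared 0 line(s) (total 1); column heights now [6 5 5 0], max=6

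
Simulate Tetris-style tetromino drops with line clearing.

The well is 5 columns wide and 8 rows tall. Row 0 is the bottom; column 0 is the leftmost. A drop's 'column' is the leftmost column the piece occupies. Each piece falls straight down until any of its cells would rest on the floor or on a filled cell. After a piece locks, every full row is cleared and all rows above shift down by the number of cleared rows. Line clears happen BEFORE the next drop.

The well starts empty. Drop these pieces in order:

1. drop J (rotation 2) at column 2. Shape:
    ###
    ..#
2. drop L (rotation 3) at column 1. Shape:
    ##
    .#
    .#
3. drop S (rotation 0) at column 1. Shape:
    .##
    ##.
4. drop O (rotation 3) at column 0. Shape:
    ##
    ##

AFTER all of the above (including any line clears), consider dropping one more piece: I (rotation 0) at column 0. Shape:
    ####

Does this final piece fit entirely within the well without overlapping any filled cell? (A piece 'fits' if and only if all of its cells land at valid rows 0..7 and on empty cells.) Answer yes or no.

Drop 1: J rot2 at col 2 lands with bottom-row=0; cleared 0 line(s) (total 0); column heights now [0 0 2 2 2], max=2
Drop 2: L rot3 at col 1 lands with bottom-row=2; cleared 0 line(s) (total 0); column heights now [0 5 5 2 2], max=5
Drop 3: S rot0 at col 1 lands with bottom-row=5; cleared 0 line(s) (total 0); column heights now [0 6 7 7 2], max=7
Drop 4: O rot3 at col 0 lands with bottom-row=6; cleared 0 line(s) (total 0); column heights now [8 8 7 7 2], max=8
Test piece I rot0 at col 0 (width 4): heights before test = [8 8 7 7 2]; fits = False

Answer: no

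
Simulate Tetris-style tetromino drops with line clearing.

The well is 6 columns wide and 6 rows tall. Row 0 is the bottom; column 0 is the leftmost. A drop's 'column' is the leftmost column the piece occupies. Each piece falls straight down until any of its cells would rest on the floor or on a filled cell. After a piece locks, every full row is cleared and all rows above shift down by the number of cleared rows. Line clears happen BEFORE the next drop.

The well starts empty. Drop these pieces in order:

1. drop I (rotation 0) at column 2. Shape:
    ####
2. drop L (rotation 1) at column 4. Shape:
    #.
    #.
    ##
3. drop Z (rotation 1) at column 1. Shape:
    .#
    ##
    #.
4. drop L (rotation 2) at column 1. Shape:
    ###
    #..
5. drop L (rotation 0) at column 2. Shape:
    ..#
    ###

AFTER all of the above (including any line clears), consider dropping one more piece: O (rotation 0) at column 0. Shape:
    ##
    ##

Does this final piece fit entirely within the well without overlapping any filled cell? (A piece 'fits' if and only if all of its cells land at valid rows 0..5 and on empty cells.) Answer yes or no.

Drop 1: I rot0 at col 2 lands with bottom-row=0; cleared 0 line(s) (total 0); column heights now [0 0 1 1 1 1], max=1
Drop 2: L rot1 at col 4 lands with bottom-row=1; cleared 0 line(s) (total 0); column heights now [0 0 1 1 4 2], max=4
Drop 3: Z rot1 at col 1 lands with bottom-row=0; cleared 0 line(s) (total 0); column heights now [0 2 3 1 4 2], max=4
Drop 4: L rot2 at col 1 lands with bottom-row=2; cleared 0 line(s) (total 0); column heights now [0 4 4 4 4 2], max=4
Drop 5: L rot0 at col 2 lands with bottom-row=4; cleared 0 line(s) (total 0); column heights now [0 4 5 5 6 2], max=6
Test piece O rot0 at col 0 (width 2): heights before test = [0 4 5 5 6 2]; fits = True

Answer: yes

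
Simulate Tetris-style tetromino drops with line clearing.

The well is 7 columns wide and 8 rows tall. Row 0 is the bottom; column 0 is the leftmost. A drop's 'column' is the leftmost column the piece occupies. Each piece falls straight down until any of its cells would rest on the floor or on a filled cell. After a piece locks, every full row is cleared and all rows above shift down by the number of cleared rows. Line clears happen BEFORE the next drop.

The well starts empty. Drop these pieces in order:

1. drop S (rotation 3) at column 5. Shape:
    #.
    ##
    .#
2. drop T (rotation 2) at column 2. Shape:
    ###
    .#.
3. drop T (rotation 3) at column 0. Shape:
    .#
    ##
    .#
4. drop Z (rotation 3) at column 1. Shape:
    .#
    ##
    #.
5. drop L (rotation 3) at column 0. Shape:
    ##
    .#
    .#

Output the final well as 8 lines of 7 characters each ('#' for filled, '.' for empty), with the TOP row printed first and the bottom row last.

Answer: .......
##.....
.#.....
.##....
.##....
.#.....
.#...#.
.#.#..#

Derivation:
Drop 1: S rot3 at col 5 lands with bottom-row=0; cleared 0 line(s) (total 0); column heights now [0 0 0 0 0 3 2], max=3
Drop 2: T rot2 at col 2 lands with bottom-row=0; cleared 0 line(s) (total 0); column heights now [0 0 2 2 2 3 2], max=3
Drop 3: T rot3 at col 0 lands with bottom-row=0; cleared 1 line(s) (total 1); column heights now [0 2 0 1 0 2 1], max=2
Drop 4: Z rot3 at col 1 lands with bottom-row=2; cleared 0 line(s) (total 1); column heights now [0 4 5 1 0 2 1], max=5
Drop 5: L rot3 at col 0 lands with bottom-row=4; cleared 0 line(s) (total 1); column heights now [7 7 5 1 0 2 1], max=7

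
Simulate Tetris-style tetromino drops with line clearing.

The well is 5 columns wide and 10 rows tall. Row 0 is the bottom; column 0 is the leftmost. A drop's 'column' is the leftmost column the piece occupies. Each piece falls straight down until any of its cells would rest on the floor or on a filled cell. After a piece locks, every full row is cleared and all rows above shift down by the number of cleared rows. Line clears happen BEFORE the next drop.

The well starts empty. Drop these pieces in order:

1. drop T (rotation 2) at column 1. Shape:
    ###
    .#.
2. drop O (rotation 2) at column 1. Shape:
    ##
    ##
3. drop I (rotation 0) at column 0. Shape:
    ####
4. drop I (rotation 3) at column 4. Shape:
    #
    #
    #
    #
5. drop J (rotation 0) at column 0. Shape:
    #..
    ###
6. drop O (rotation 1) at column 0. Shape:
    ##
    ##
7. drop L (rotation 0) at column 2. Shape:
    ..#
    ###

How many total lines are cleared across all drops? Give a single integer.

Answer: 0

Derivation:
Drop 1: T rot2 at col 1 lands with bottom-row=0; cleared 0 line(s) (total 0); column heights now [0 2 2 2 0], max=2
Drop 2: O rot2 at col 1 lands with bottom-row=2; cleared 0 line(s) (total 0); column heights now [0 4 4 2 0], max=4
Drop 3: I rot0 at col 0 lands with bottom-row=4; cleared 0 line(s) (total 0); column heights now [5 5 5 5 0], max=5
Drop 4: I rot3 at col 4 lands with bottom-row=0; cleared 0 line(s) (total 0); column heights now [5 5 5 5 4], max=5
Drop 5: J rot0 at col 0 lands with bottom-row=5; cleared 0 line(s) (total 0); column heights now [7 6 6 5 4], max=7
Drop 6: O rot1 at col 0 lands with bottom-row=7; cleared 0 line(s) (total 0); column heights now [9 9 6 5 4], max=9
Drop 7: L rot0 at col 2 lands with bottom-row=6; cleared 0 line(s) (total 0); column heights now [9 9 7 7 8], max=9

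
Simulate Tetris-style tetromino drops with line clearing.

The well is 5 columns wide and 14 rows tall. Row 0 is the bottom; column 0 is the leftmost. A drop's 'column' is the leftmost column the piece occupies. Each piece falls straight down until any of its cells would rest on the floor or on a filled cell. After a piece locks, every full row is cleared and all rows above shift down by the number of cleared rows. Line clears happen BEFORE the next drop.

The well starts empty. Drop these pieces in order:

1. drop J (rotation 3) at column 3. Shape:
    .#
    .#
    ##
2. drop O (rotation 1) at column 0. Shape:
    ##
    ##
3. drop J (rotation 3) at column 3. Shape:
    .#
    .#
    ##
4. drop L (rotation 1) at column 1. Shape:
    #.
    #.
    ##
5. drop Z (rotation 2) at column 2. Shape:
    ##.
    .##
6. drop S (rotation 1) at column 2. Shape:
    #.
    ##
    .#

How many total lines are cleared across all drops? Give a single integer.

Answer: 0

Derivation:
Drop 1: J rot3 at col 3 lands with bottom-row=0; cleared 0 line(s) (total 0); column heights now [0 0 0 1 3], max=3
Drop 2: O rot1 at col 0 lands with bottom-row=0; cleared 0 line(s) (total 0); column heights now [2 2 0 1 3], max=3
Drop 3: J rot3 at col 3 lands with bottom-row=3; cleared 0 line(s) (total 0); column heights now [2 2 0 4 6], max=6
Drop 4: L rot1 at col 1 lands with bottom-row=2; cleared 0 line(s) (total 0); column heights now [2 5 3 4 6], max=6
Drop 5: Z rot2 at col 2 lands with bottom-row=6; cleared 0 line(s) (total 0); column heights now [2 5 8 8 7], max=8
Drop 6: S rot1 at col 2 lands with bottom-row=8; cleared 0 line(s) (total 0); column heights now [2 5 11 10 7], max=11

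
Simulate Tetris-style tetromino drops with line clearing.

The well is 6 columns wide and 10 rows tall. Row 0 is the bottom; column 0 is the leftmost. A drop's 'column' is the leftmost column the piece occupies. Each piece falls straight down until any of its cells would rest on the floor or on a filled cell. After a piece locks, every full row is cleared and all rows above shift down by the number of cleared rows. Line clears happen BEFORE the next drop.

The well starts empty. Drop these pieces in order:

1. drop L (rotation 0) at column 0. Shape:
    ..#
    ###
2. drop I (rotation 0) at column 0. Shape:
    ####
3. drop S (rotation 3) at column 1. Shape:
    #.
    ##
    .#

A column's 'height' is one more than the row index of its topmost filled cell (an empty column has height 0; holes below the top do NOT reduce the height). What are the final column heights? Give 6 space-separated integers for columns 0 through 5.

Drop 1: L rot0 at col 0 lands with bottom-row=0; cleared 0 line(s) (total 0); column heights now [1 1 2 0 0 0], max=2
Drop 2: I rot0 at col 0 lands with bottom-row=2; cleared 0 line(s) (total 0); column heights now [3 3 3 3 0 0], max=3
Drop 3: S rot3 at col 1 lands with bottom-row=3; cleared 0 line(s) (total 0); column heights now [3 6 5 3 0 0], max=6

Answer: 3 6 5 3 0 0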